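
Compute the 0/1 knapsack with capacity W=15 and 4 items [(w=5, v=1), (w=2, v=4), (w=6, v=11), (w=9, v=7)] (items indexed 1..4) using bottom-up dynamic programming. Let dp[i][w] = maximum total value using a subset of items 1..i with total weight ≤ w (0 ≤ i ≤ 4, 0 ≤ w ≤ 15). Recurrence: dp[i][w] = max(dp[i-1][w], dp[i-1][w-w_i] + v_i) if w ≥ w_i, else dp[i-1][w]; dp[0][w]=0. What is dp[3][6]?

i\w   0   1   2   3   4   5   6   7   8   9  10  11  12  13  14  15
  0   0   0   0   0   0   0   0   0   0   0   0   0   0   0   0   0
  1   0   0   0   0   0   1   1   1   1   1   1   1   1   1   1   1
  2   0   0   4   4   4   4   4   5   5   5   5   5   5   5   5   5
  3   0   0   4   4   4   4  11  11  15  15  15  15  15  16  16  16
  4   0   0   4   4   4   4  11  11  15  15  15  15  15  16  16  18

11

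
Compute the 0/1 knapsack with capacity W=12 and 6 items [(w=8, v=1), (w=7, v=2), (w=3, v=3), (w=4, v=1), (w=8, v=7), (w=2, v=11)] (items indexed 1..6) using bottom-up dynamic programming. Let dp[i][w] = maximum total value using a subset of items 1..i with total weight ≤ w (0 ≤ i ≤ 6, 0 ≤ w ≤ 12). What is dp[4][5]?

3

i\w   0   1   2   3   4   5   6   7   8   9  10  11  12
  0   0   0   0   0   0   0   0   0   0   0   0   0   0
  1   0   0   0   0   0   0   0   0   1   1   1   1   1
  2   0   0   0   0   0   0   0   2   2   2   2   2   2
  3   0   0   0   3   3   3   3   3   3   3   5   5   5
  4   0   0   0   3   3   3   3   4   4   4   5   5   5
  5   0   0   0   3   3   3   3   4   7   7   7  10  10
  6   0   0  11  11  11  14  14  14  14  15  18  18  18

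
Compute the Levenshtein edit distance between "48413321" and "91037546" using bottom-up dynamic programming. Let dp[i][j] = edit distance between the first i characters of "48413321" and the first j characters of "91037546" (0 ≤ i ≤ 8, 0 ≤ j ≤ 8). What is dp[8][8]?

8

   ''  9  1  0  3  7  5  4  6
''  0  1  2  3  4  5  6  7  8
 4  1  1  2  3  4  5  6  6  7
 8  2  2  2  3  4  5  6  7  7
 4  3  3  3  3  4  5  6  6  7
 1  4  4  3  4  4  5  6  7  7
 3  5  5  4  4  4  5  6  7  8
 3  6  6  5  5  4  5  6  7  8
 2  7  7  6  6  5  5  6  7  8
 1  8  8  7  7  6  6  6  7  8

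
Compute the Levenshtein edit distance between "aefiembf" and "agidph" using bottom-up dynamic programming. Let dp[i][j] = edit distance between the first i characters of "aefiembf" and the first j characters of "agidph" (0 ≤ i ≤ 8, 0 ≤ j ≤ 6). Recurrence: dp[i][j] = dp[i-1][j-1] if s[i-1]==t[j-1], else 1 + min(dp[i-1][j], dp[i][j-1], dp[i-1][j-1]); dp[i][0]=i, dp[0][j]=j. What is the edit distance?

6

   ''  a  g  i  d  p  h
''  0  1  2  3  4  5  6
 a  1  0  1  2  3  4  5
 e  2  1  1  2  3  4  5
 f  3  2  2  2  3  4  5
 i  4  3  3  2  3  4  5
 e  5  4  4  3  3  4  5
 m  6  5  5  4  4  4  5
 b  7  6  6  5  5  5  5
 f  8  7  7  6  6  6  6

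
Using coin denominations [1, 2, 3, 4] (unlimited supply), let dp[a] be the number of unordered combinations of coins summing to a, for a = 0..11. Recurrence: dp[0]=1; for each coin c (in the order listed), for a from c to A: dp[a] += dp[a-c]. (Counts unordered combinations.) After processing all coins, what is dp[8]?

15

after  coin     0     1     2     3     4     5     6     7     8     9    10    11
          1     1     1     1     1     1     1     1     1     1     1     1     1
          2     1     1     2     2     3     3     4     4     5     5     6     6
          3     1     1     2     3     4     5     7     8    10    12    14    16
          4     1     1     2     3     5     6     9    11    15    18    23    27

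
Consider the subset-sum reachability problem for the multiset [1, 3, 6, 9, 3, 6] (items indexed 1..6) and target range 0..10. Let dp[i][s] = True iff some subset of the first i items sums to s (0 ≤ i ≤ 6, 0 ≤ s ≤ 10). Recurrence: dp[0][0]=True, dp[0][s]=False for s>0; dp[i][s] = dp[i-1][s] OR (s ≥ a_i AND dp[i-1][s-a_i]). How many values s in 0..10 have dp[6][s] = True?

8

i\s   0   1   2   3   4   5   6   7   8   9  10
  0   T   F   F   F   F   F   F   F   F   F   F
  1   T   T   F   F   F   F   F   F   F   F   F
  2   T   T   F   T   T   F   F   F   F   F   F
  3   T   T   F   T   T   F   T   T   F   T   T
  4   T   T   F   T   T   F   T   T   F   T   T
  5   T   T   F   T   T   F   T   T   F   T   T
  6   T   T   F   T   T   F   T   T   F   T   T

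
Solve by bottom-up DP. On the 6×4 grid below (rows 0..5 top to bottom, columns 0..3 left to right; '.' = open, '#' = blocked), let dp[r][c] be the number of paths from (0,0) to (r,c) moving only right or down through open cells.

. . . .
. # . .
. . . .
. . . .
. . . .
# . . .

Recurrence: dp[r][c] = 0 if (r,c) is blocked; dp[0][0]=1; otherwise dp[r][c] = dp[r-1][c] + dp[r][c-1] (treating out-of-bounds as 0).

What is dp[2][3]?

4

r\c   0   1   2   3
  0   1   1   1   1
  1   1   0   1   2
  2   1   1   2   4
  3   1   2   4   8
  4   1   3   7  15
  5   0   3  10  25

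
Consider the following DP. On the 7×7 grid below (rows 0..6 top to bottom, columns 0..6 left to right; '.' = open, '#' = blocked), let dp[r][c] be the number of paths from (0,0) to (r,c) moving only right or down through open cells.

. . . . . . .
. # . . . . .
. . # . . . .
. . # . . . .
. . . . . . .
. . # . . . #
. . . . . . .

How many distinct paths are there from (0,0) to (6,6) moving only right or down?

r\c   0   1   2   3   4   5   6
  0   1   1   1   1   1   1   1
  1   1   0   1   2   3   4   5
  2   1   1   0   2   5   9  14
  3   1   2   0   2   7  16  30
  4   1   3   3   5  12  28  58
  5   1   4   0   5  17  45   0
  6   1   5   5  10  27  72  72

72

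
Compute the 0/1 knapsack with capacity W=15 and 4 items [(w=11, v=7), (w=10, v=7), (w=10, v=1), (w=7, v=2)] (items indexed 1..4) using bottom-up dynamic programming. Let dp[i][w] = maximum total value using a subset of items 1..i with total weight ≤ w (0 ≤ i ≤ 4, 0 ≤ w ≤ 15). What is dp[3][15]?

7

i\w   0   1   2   3   4   5   6   7   8   9  10  11  12  13  14  15
  0   0   0   0   0   0   0   0   0   0   0   0   0   0   0   0   0
  1   0   0   0   0   0   0   0   0   0   0   0   7   7   7   7   7
  2   0   0   0   0   0   0   0   0   0   0   7   7   7   7   7   7
  3   0   0   0   0   0   0   0   0   0   0   7   7   7   7   7   7
  4   0   0   0   0   0   0   0   2   2   2   7   7   7   7   7   7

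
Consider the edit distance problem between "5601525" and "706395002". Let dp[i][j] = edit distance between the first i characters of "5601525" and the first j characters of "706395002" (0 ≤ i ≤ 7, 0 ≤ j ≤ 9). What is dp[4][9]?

   ''  7  0  6  3  9  5  0  0  2
''  0  1  2  3  4  5  6  7  8  9
 5  1  1  2  3  4  5  5  6  7  8
 6  2  2  2  2  3  4  5  6  7  8
 0  3  3  2  3  3  4  5  5  6  7
 1  4  4  3  3  4  4  5  6  6  7
 5  5  5  4  4  4  5  4  5  6  7
 2  6  6  5  5  5  5  5  5  6  6
 5  7  7  6  6  6  6  5  6  6  7

7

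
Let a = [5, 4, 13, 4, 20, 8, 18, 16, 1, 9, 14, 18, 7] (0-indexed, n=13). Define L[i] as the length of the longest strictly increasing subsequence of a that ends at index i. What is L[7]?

   i    0    1    2    3    4    5    6    7    8    9   10   11   12
a[i]    5    4   13    4   20    8   18   16    1    9   14   18    7
L[i]    1    1    2    1    3    2    3    3    1    3    4    5    2

3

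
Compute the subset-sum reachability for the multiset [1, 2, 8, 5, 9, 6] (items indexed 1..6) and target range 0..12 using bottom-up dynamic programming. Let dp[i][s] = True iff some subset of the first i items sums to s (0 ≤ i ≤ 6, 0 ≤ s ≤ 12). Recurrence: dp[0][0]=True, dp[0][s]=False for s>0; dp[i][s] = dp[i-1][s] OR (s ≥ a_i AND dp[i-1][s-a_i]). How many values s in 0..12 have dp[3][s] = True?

8

i\s   0   1   2   3   4   5   6   7   8   9  10  11  12
  0   T   F   F   F   F   F   F   F   F   F   F   F   F
  1   T   T   F   F   F   F   F   F   F   F   F   F   F
  2   T   T   T   T   F   F   F   F   F   F   F   F   F
  3   T   T   T   T   F   F   F   F   T   T   T   T   F
  4   T   T   T   T   F   T   T   T   T   T   T   T   F
  5   T   T   T   T   F   T   T   T   T   T   T   T   T
  6   T   T   T   T   F   T   T   T   T   T   T   T   T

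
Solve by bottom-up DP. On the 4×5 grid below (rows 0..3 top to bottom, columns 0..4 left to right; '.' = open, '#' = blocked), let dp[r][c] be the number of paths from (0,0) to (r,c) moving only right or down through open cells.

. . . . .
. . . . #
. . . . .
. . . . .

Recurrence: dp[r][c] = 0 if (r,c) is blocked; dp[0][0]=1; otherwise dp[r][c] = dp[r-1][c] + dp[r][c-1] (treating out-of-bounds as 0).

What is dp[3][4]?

30

r\c   0   1   2   3   4
  0   1   1   1   1   1
  1   1   2   3   4   0
  2   1   3   6  10  10
  3   1   4  10  20  30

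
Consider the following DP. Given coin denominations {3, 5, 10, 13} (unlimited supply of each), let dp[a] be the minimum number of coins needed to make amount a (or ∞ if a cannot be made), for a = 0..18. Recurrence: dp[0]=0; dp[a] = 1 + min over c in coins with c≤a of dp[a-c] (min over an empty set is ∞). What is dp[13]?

 a  0  1  2  3  4  5  6  7  8  9 10 11 12 13 14 15 16 17 18
dp  0  -  -  1  -  1  2  -  2  3  1  3  4  1  4  2  2  5  2
(- denotes ∞ / unreachable)

1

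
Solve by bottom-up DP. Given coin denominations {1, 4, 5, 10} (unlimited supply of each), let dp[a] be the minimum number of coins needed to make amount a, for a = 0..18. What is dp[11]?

 a  0  1  2  3  4  5  6  7  8  9 10 11 12 13 14 15 16 17 18
dp  0  1  2  3  1  1  2  3  2  2  1  2  3  3  2  2  3  4  3

2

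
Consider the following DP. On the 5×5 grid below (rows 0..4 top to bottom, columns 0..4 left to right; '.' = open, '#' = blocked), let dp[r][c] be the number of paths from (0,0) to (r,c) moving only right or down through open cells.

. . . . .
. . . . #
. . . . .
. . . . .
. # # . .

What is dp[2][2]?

r\c   0   1   2   3   4
  0   1   1   1   1   1
  1   1   2   3   4   0
  2   1   3   6  10  10
  3   1   4  10  20  30
  4   1   0   0  20  50

6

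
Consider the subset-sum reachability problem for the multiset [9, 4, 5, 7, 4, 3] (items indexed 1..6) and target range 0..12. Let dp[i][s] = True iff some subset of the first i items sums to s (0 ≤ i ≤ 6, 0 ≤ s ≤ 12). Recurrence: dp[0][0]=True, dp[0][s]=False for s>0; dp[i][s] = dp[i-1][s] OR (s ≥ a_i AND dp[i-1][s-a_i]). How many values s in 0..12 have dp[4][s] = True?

i\s   0   1   2   3   4   5   6   7   8   9  10  11  12
  0   T   F   F   F   F   F   F   F   F   F   F   F   F
  1   T   F   F   F   F   F   F   F   F   T   F   F   F
  2   T   F   F   F   T   F   F   F   F   T   F   F   F
  3   T   F   F   F   T   T   F   F   F   T   F   F   F
  4   T   F   F   F   T   T   F   T   F   T   F   T   T
  5   T   F   F   F   T   T   F   T   T   T   F   T   T
  6   T   F   F   T   T   T   F   T   T   T   T   T   T

7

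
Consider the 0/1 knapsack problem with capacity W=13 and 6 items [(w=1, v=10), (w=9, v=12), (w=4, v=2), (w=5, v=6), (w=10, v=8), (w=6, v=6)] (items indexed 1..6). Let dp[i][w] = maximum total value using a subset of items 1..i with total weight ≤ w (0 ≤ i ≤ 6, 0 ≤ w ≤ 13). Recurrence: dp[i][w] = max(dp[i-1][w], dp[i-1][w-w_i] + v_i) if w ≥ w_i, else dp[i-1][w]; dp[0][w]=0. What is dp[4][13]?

22

i\w   0   1   2   3   4   5   6   7   8   9  10  11  12  13
  0   0   0   0   0   0   0   0   0   0   0   0   0   0   0
  1   0  10  10  10  10  10  10  10  10  10  10  10  10  10
  2   0  10  10  10  10  10  10  10  10  12  22  22  22  22
  3   0  10  10  10  10  12  12  12  12  12  22  22  22  22
  4   0  10  10  10  10  12  16  16  16  16  22  22  22  22
  5   0  10  10  10  10  12  16  16  16  16  22  22  22  22
  6   0  10  10  10  10  12  16  16  16  16  22  22  22  22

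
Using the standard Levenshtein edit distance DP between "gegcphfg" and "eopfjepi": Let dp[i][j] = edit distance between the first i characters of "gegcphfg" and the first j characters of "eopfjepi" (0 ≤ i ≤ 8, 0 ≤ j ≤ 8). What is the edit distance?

8

   ''  e  o  p  f  j  e  p  i
''  0  1  2  3  4  5  6  7  8
 g  1  1  2  3  4  5  6  7  8
 e  2  1  2  3  4  5  5  6  7
 g  3  2  2  3  4  5  6  6  7
 c  4  3  3  3  4  5  6  7  7
 p  5  4  4  3  4  5  6  6  7
 h  6  5  5  4  4  5  6  7  7
 f  7  6  6  5  4  5  6  7  8
 g  8  7  7  6  5  5  6  7  8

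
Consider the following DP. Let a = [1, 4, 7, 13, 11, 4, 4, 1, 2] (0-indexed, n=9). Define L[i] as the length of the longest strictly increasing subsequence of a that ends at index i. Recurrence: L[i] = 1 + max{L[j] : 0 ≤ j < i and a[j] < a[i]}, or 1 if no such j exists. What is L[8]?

   i    0    1    2    3    4    5    6    7    8
a[i]    1    4    7   13   11    4    4    1    2
L[i]    1    2    3    4    4    2    2    1    2

2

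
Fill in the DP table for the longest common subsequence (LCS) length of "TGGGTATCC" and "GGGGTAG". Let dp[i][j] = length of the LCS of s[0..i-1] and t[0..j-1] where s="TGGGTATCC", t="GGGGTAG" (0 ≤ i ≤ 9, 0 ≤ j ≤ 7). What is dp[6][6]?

5

   ''  G  G  G  G  T  A  G
''  0  0  0  0  0  0  0  0
 T  0  0  0  0  0  1  1  1
 G  0  1  1  1  1  1  1  2
 G  0  1  2  2  2  2  2  2
 G  0  1  2  3  3  3  3  3
 T  0  1  2  3  3  4  4  4
 A  0  1  2  3  3  4  5  5
 T  0  1  2  3  3  4  5  5
 C  0  1  2  3  3  4  5  5
 C  0  1  2  3  3  4  5  5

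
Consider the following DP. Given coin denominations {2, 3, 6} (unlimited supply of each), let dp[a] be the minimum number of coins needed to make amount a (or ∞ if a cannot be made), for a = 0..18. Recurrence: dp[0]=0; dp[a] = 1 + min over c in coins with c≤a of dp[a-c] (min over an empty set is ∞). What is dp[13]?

4

 a  0  1  2  3  4  5  6  7  8  9 10 11 12 13 14 15 16 17 18
dp  0  -  1  1  2  2  1  3  2  2  3  3  2  4  3  3  4  4  3
(- denotes ∞ / unreachable)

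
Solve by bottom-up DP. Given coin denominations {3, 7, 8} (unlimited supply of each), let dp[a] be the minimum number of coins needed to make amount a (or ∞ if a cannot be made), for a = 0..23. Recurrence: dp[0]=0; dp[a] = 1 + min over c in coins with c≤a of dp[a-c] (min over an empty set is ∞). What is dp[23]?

 a  0  1  2  3  4  5  6  7  8  9 10 11 12 13 14 15 16 17 18 19 20 21 22 23
dp  0  -  -  1  -  -  2  1  1  3  2  2  4  3  2  2  2  3  3  3  4  3  3  3
(- denotes ∞ / unreachable)

3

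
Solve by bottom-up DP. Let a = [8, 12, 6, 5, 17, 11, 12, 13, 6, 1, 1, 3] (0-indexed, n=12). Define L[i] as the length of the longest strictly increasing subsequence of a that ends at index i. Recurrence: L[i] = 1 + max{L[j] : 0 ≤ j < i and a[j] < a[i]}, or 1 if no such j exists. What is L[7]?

   i    0    1    2    3    4    5    6    7    8    9   10   11
a[i]    8   12    6    5   17   11   12   13    6    1    1    3
L[i]    1    2    1    1    3    2    3    4    2    1    1    2

4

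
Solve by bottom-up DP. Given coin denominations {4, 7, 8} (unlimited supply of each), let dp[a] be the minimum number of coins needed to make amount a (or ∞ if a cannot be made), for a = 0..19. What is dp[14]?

2

 a  0  1  2  3  4  5  6  7  8  9 10 11 12 13 14 15 16 17 18 19
dp  0  -  -  -  1  -  -  1  1  -  -  2  2  -  2  2  2  -  3  3
(- denotes ∞ / unreachable)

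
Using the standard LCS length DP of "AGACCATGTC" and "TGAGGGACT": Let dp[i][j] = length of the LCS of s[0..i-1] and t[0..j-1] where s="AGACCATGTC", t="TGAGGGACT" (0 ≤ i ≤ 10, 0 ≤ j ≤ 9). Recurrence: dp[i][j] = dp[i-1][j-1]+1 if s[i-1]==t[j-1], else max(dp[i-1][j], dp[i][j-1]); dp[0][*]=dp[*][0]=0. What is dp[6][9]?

   ''  T  G  A  G  G  G  A  C  T
''  0  0  0  0  0  0  0  0  0  0
 A  0  0  0  1  1  1  1  1  1  1
 G  0  0  1  1  2  2  2  2  2  2
 A  0  0  1  2  2  2  2  3  3  3
 C  0  0  1  2  2  2  2  3  4  4
 C  0  0  1  2  2  2  2  3  4  4
 A  0  0  1  2  2  2  2  3  4  4
 T  0  1  1  2  2  2  2  3  4  5
 G  0  1  2  2  3  3  3  3  4  5
 T  0  1  2  2  3  3  3  3  4  5
 C  0  1  2  2  3  3  3  3  4  5

4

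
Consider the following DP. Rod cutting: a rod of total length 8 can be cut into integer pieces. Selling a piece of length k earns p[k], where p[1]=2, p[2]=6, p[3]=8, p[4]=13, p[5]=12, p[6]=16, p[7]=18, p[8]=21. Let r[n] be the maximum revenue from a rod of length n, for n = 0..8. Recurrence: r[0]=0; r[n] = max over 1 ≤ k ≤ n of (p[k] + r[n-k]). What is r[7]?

21

   n    0    1    2    3    4    5    6    7    8
r[n]    0    2    6    8   13   15   19   21   26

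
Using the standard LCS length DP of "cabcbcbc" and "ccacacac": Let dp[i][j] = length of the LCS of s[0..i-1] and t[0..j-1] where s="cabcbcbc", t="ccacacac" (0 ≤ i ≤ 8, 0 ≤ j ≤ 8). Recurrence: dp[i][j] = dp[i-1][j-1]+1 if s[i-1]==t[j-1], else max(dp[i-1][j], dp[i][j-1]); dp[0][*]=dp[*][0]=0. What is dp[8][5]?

   ''  c  c  a  c  a  c  a  c
''  0  0  0  0  0  0  0  0  0
 c  0  1  1  1  1  1  1  1  1
 a  0  1  1  2  2  2  2  2  2
 b  0  1  1  2  2  2  2  2  2
 c  0  1  2  2  3  3  3  3  3
 b  0  1  2  2  3  3  3  3  3
 c  0  1  2  2  3  3  4  4  4
 b  0  1  2  2  3  3  4  4  4
 c  0  1  2  2  3  3  4  4  5

3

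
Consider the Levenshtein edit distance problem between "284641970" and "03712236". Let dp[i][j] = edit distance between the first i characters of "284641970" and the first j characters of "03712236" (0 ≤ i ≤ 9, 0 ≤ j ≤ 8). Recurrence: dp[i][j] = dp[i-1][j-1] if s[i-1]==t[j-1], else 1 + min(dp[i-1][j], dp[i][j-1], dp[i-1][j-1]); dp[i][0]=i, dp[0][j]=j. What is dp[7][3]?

7

   ''  0  3  7  1  2  2  3  6
''  0  1  2  3  4  5  6  7  8
 2  1  1  2  3  4  4  5  6  7
 8  2  2  2  3  4  5  5  6  7
 4  3  3  3  3  4  5  6  6  7
 6  4  4  4  4  4  5  6  7  6
 4  5  5  5  5  5  5  6  7  7
 1  6  6  6  6  5  6  6  7  8
 9  7  7  7  7  6  6  7  7  8
 7  8  8  8  7  7  7  7  8  8
 0  9  8  9  8  8  8  8  8  9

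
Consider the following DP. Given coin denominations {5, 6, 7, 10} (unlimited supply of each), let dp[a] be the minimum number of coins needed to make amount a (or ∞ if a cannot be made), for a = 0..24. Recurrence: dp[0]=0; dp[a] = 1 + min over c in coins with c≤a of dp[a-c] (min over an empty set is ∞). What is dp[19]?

3

 a  0  1  2  3  4  5  6  7  8  9 10 11 12 13 14 15 16 17 18 19 20 21 22 23 24
dp  0  -  -  -  -  1  1  1  -  -  1  2  2  2  2  2  2  2  3  3  2  3  3  3  3
(- denotes ∞ / unreachable)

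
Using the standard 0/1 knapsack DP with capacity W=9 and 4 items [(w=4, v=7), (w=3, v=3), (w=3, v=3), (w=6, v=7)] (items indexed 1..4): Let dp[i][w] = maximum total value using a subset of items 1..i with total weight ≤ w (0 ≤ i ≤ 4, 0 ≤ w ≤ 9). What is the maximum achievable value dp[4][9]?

i\w   0   1   2   3   4   5   6   7   8   9
  0   0   0   0   0   0   0   0   0   0   0
  1   0   0   0   0   7   7   7   7   7   7
  2   0   0   0   3   7   7   7  10  10  10
  3   0   0   0   3   7   7   7  10  10  10
  4   0   0   0   3   7   7   7  10  10  10

10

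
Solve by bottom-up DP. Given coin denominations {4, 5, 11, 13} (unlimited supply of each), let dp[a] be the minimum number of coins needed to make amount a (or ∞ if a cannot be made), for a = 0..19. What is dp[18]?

 a  0  1  2  3  4  5  6  7  8  9 10 11 12 13 14 15 16 17 18 19
dp  0  -  -  -  1  1  -  -  2  2  2  1  3  1  3  2  2  2  2  3
(- denotes ∞ / unreachable)

2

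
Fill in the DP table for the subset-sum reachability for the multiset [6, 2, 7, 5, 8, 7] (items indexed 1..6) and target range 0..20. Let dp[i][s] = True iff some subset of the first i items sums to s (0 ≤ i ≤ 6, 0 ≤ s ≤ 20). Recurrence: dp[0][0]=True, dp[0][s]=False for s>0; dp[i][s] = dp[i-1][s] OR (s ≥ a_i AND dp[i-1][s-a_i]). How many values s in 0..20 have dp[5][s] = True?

i\s   0   1   2   3   4   5   6   7   8   9  10  11  12  13  14  15  16  17  18  19  20
  0   T   F   F   F   F   F   F   F   F   F   F   F   F   F   F   F   F   F   F   F   F
  1   T   F   F   F   F   F   T   F   F   F   F   F   F   F   F   F   F   F   F   F   F
  2   T   F   T   F   F   F   T   F   T   F   F   F   F   F   F   F   F   F   F   F   F
  3   T   F   T   F   F   F   T   T   T   T   F   F   F   T   F   T   F   F   F   F   F
  4   T   F   T   F   F   T   T   T   T   T   F   T   T   T   T   T   F   F   T   F   T
  5   T   F   T   F   F   T   T   T   T   T   T   T   T   T   T   T   T   T   T   T   T
  6   T   F   T   F   F   T   T   T   T   T   T   T   T   T   T   T   T   T   T   T   T

18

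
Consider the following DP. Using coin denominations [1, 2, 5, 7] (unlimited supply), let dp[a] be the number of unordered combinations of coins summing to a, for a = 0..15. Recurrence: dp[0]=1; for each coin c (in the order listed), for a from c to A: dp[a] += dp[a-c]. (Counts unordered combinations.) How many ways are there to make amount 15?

26

after  coin     0     1     2     3     4     5     6     7     8     9    10    11    12    13    14    15
          1     1     1     1     1     1     1     1     1     1     1     1     1     1     1     1     1
          2     1     1     2     2     3     3     4     4     5     5     6     6     7     7     8     8
          5     1     1     2     2     3     4     5     6     7     8    10    11    13    14    16    18
          7     1     1     2     2     3     4     5     7     8    10    12    14    17    19    23    26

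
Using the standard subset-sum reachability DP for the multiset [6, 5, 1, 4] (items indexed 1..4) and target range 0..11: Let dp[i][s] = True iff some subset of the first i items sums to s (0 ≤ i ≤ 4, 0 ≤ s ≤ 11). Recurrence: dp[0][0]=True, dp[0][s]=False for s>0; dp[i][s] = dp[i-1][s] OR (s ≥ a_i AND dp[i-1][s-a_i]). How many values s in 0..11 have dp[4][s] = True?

i\s   0   1   2   3   4   5   6   7   8   9  10  11
  0   T   F   F   F   F   F   F   F   F   F   F   F
  1   T   F   F   F   F   F   T   F   F   F   F   F
  2   T   F   F   F   F   T   T   F   F   F   F   T
  3   T   T   F   F   F   T   T   T   F   F   F   T
  4   T   T   F   F   T   T   T   T   F   T   T   T

9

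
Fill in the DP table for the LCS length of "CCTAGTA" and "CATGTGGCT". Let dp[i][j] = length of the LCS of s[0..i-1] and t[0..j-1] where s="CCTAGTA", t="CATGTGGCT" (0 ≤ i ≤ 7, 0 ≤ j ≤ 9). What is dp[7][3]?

3

   ''  C  A  T  G  T  G  G  C  T
''  0  0  0  0  0  0  0  0  0  0
 C  0  1  1  1  1  1  1  1  1  1
 C  0  1  1  1  1  1  1  1  2  2
 T  0  1  1  2  2  2  2  2  2  3
 A  0  1  2  2  2  2  2  2  2  3
 G  0  1  2  2  3  3  3  3  3  3
 T  0  1  2  3  3  4  4  4  4  4
 A  0  1  2  3  3  4  4  4  4  4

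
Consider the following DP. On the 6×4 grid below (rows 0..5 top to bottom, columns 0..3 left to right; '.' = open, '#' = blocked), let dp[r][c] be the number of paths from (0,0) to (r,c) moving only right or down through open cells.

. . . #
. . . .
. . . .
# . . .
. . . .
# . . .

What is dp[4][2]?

r\c   0   1   2   3
  0   1   1   1   0
  1   1   2   3   3
  2   1   3   6   9
  3   0   3   9  18
  4   0   3  12  30
  5   0   3  15  45

12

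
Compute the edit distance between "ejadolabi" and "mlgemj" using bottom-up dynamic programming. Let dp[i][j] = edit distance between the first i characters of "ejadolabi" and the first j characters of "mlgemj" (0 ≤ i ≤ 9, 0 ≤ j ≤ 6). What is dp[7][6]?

7

   ''  m  l  g  e  m  j
''  0  1  2  3  4  5  6
 e  1  1  2  3  3  4  5
 j  2  2  2  3  4  4  4
 a  3  3  3  3  4  5  5
 d  4  4  4  4  4  5  6
 o  5  5  5  5  5  5  6
 l  6  6  5  6  6  6  6
 a  7  7  6  6  7  7  7
 b  8  8  7  7  7  8  8
 i  9  9  8  8  8  8  9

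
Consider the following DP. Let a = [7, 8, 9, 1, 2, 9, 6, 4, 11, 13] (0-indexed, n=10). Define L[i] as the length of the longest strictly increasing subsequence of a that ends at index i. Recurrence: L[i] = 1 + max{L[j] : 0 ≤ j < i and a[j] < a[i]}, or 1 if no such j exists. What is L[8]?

4

   i    0    1    2    3    4    5    6    7    8    9
a[i]    7    8    9    1    2    9    6    4   11   13
L[i]    1    2    3    1    2    3    3    3    4    5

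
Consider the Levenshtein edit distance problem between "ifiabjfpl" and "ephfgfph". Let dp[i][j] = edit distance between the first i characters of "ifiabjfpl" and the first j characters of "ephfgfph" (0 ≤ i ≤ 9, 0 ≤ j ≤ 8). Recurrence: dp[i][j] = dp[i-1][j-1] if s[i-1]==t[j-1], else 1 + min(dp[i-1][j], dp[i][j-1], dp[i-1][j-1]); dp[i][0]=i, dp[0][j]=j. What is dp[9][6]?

8

   ''  e  p  h  f  g  f  p  h
''  0  1  2  3  4  5  6  7  8
 i  1  1  2  3  4  5  6  7  8
 f  2  2  2  3  3  4  5  6  7
 i  3  3  3  3  4  4  5  6  7
 a  4  4  4  4  4  5  5  6  7
 b  5  5  5  5  5  5  6  6  7
 j  6  6  6  6  6  6  6  7  7
 f  7  7  7  7  6  7  6  7  8
 p  8  8  7  8  7  7  7  6  7
 l  9  9  8  8  8  8  8  7  7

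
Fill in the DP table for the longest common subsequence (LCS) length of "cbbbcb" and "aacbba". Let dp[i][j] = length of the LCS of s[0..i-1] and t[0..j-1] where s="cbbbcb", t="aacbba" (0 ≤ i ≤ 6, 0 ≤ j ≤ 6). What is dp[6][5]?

3

   ''  a  a  c  b  b  a
''  0  0  0  0  0  0  0
 c  0  0  0  1  1  1  1
 b  0  0  0  1  2  2  2
 b  0  0  0  1  2  3  3
 b  0  0  0  1  2  3  3
 c  0  0  0  1  2  3  3
 b  0  0  0  1  2  3  3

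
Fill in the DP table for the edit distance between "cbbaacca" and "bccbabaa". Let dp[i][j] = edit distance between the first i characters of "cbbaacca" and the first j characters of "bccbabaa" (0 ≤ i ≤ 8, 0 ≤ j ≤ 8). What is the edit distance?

5

   ''  b  c  c  b  a  b  a  a
''  0  1  2  3  4  5  6  7  8
 c  1  1  1  2  3  4  5  6  7
 b  2  1  2  2  2  3  4  5  6
 b  3  2  2  3  2  3  3  4  5
 a  4  3  3  3  3  2  3  3  4
 a  5  4  4  4  4  3  3  3  3
 c  6  5  4  4  5  4  4  4  4
 c  7  6  5  4  5  5  5  5  5
 a  8  7  6  5  5  5  6  5  5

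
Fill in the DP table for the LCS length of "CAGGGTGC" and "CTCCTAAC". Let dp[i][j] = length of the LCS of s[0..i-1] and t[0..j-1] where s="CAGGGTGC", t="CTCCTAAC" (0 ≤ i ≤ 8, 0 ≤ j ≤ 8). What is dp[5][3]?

   ''  C  T  C  C  T  A  A  C
''  0  0  0  0  0  0  0  0  0
 C  0  1  1  1  1  1  1  1  1
 A  0  1  1  1  1  1  2  2  2
 G  0  1  1  1  1  1  2  2  2
 G  0  1  1  1  1  1  2  2  2
 G  0  1  1  1  1  1  2  2  2
 T  0  1  2  2  2  2  2  2  2
 G  0  1  2  2  2  2  2  2  2
 C  0  1  2  3  3  3  3  3  3

1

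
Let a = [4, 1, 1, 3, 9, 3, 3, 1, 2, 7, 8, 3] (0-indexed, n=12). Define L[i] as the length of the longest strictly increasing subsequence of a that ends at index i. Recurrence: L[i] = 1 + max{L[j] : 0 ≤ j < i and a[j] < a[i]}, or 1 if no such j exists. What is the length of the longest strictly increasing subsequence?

4

   i    0    1    2    3    4    5    6    7    8    9   10   11
a[i]    4    1    1    3    9    3    3    1    2    7    8    3
L[i]    1    1    1    2    3    2    2    1    2    3    4    3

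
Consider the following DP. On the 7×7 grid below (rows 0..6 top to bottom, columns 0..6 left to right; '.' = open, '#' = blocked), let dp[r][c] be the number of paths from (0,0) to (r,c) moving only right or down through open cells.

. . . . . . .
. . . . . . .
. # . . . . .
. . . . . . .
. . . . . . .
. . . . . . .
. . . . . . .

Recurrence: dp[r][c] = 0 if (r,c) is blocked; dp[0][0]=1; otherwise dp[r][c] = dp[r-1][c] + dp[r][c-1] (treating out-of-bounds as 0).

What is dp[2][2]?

3

r\c   0   1   2   3   4   5   6
  0   1   1   1   1   1   1   1
  1   1   2   3   4   5   6   7
  2   1   0   3   7  12  18  25
  3   1   1   4  11  23  41  66
  4   1   2   6  17  40  81 147
  5   1   3   9  26  66 147 294
  6   1   4  13  39 105 252 546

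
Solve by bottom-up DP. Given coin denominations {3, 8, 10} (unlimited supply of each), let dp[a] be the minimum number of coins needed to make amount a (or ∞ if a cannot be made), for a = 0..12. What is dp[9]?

 a  0  1  2  3  4  5  6  7  8  9 10 11 12
dp  0  -  -  1  -  -  2  -  1  3  1  2  4
(- denotes ∞ / unreachable)

3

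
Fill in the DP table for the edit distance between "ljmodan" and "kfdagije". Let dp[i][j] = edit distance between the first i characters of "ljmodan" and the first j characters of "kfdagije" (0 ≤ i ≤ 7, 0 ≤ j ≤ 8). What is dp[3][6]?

   ''  k  f  d  a  g  i  j  e
''  0  1  2  3  4  5  6  7  8
 l  1  1  2  3  4  5  6  7  8
 j  2  2  2  3  4  5  6  6  7
 m  3  3  3  3  4  5  6  7  7
 o  4  4  4  4  4  5  6  7  8
 d  5  5  5  4  5  5  6  7  8
 a  6  6  6  5  4  5  6  7  8
 n  7  7  7  6  5  5  6  7  8

6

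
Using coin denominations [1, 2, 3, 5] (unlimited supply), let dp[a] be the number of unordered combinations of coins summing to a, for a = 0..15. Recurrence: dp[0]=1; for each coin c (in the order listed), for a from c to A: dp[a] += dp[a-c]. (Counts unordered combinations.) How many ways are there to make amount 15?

47

after  coin     0     1     2     3     4     5     6     7     8     9    10    11    12    13    14    15
          1     1     1     1     1     1     1     1     1     1     1     1     1     1     1     1     1
          2     1     1     2     2     3     3     4     4     5     5     6     6     7     7     8     8
          3     1     1     2     3     4     5     7     8    10    12    14    16    19    21    24    27
          5     1     1     2     3     4     6     8    10    13    16    20    24    29    34    40    47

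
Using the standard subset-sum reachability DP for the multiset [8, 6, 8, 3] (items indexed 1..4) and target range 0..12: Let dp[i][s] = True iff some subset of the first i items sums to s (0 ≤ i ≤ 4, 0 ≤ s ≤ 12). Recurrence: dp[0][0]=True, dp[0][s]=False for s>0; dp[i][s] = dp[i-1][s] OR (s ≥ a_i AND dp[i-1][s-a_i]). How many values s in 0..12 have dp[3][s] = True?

3

i\s   0   1   2   3   4   5   6   7   8   9  10  11  12
  0   T   F   F   F   F   F   F   F   F   F   F   F   F
  1   T   F   F   F   F   F   F   F   T   F   F   F   F
  2   T   F   F   F   F   F   T   F   T   F   F   F   F
  3   T   F   F   F   F   F   T   F   T   F   F   F   F
  4   T   F   F   T   F   F   T   F   T   T   F   T   F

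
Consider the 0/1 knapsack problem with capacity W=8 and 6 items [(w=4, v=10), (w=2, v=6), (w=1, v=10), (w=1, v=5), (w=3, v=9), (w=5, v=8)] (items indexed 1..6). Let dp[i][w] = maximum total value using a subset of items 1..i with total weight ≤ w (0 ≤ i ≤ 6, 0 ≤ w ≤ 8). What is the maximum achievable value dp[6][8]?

31

i\w   0   1   2   3   4   5   6   7   8
  0   0   0   0   0   0   0   0   0   0
  1   0   0   0   0  10  10  10  10  10
  2   0   0   6   6  10  10  16  16  16
  3   0  10  10  16  16  20  20  26  26
  4   0  10  15  16  21  21  25  26  31
  5   0  10  15  16  21  24  25  30  31
  6   0  10  15  16  21  24  25  30  31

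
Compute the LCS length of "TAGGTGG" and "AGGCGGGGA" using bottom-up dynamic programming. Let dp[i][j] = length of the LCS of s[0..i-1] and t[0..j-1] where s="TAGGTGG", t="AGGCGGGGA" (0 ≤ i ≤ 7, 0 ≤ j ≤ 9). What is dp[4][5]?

   ''  A  G  G  C  G  G  G  G  A
''  0  0  0  0  0  0  0  0  0  0
 T  0  0  0  0  0  0  0  0  0  0
 A  0  1  1  1  1  1  1  1  1  1
 G  0  1  2  2  2  2  2  2  2  2
 G  0  1  2  3  3  3  3  3  3  3
 T  0  1  2  3  3  3  3  3  3  3
 G  0  1  2  3  3  4  4  4  4  4
 G  0  1  2  3  3  4  5  5  5  5

3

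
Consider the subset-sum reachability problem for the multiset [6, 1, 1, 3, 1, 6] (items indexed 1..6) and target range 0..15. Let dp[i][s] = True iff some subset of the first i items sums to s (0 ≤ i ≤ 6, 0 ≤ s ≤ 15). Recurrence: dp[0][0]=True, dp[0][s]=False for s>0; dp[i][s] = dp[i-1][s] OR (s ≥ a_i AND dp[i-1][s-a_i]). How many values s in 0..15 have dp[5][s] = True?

13

i\s   0   1   2   3   4   5   6   7   8   9  10  11  12  13  14  15
  0   T   F   F   F   F   F   F   F   F   F   F   F   F   F   F   F
  1   T   F   F   F   F   F   T   F   F   F   F   F   F   F   F   F
  2   T   T   F   F   F   F   T   T   F   F   F   F   F   F   F   F
  3   T   T   T   F   F   F   T   T   T   F   F   F   F   F   F   F
  4   T   T   T   T   T   T   T   T   T   T   T   T   F   F   F   F
  5   T   T   T   T   T   T   T   T   T   T   T   T   T   F   F   F
  6   T   T   T   T   T   T   T   T   T   T   T   T   T   T   T   T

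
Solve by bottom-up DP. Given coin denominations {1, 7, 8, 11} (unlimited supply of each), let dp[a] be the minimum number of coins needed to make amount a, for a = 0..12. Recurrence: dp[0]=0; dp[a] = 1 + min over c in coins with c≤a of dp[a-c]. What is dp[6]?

6

 a  0  1  2  3  4  5  6  7  8  9 10 11 12
dp  0  1  2  3  4  5  6  1  1  2  3  1  2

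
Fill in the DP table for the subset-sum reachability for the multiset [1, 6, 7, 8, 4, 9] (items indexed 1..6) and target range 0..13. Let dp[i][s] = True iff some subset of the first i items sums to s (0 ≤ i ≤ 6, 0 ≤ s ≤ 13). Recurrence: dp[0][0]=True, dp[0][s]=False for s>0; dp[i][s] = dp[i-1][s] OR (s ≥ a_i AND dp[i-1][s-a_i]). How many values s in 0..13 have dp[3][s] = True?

6

i\s   0   1   2   3   4   5   6   7   8   9  10  11  12  13
  0   T   F   F   F   F   F   F   F   F   F   F   F   F   F
  1   T   T   F   F   F   F   F   F   F   F   F   F   F   F
  2   T   T   F   F   F   F   T   T   F   F   F   F   F   F
  3   T   T   F   F   F   F   T   T   T   F   F   F   F   T
  4   T   T   F   F   F   F   T   T   T   T   F   F   F   T
  5   T   T   F   F   T   T   T   T   T   T   T   T   T   T
  6   T   T   F   F   T   T   T   T   T   T   T   T   T   T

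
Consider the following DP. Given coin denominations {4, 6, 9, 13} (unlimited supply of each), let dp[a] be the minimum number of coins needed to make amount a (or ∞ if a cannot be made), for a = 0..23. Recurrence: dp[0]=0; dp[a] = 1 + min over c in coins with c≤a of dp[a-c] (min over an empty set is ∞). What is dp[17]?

 a  0  1  2  3  4  5  6  7  8  9 10 11 12 13 14 15 16 17 18 19 20 21 22 23
dp  0  -  -  -  1  -  1  -  2  1  2  -  2  1  3  2  3  2  2  2  4  3  2  3
(- denotes ∞ / unreachable)

2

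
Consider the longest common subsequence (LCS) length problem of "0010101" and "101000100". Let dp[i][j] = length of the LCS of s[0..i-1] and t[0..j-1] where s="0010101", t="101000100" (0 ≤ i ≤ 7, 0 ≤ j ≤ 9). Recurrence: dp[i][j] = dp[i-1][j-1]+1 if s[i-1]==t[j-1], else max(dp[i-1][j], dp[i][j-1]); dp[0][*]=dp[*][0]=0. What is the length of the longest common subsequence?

   ''  1  0  1  0  0  0  1  0  0
''  0  0  0  0  0  0  0  0  0  0
 0  0  0  1  1  1  1  1  1  1  1
 0  0  0  1  1  2  2  2  2  2  2
 1  0  1  1  2  2  2  2  3  3  3
 0  0  1  2  2  3  3  3  3  4  4
 1  0  1  2  3  3  3  3  4  4  4
 0  0  1  2  3  4  4  4  4  5  5
 1  0  1  2  3  4  4  4  5  5  5

5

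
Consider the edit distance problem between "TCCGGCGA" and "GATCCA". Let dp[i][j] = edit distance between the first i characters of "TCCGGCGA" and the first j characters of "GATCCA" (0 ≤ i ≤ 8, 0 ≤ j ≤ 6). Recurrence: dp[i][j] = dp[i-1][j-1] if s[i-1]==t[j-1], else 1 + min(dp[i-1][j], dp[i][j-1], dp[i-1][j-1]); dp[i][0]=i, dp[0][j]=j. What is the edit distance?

6

   ''  G  A  T  C  C  A
''  0  1  2  3  4  5  6
 T  1  1  2  2  3  4  5
 C  2  2  2  3  2  3  4
 C  3  3  3  3  3  2  3
 G  4  3  4  4  4  3  3
 G  5  4  4  5  5  4  4
 C  6  5  5  5  5  5  5
 G  7  6  6  6  6  6  6
 A  8  7  6  7  7  7  6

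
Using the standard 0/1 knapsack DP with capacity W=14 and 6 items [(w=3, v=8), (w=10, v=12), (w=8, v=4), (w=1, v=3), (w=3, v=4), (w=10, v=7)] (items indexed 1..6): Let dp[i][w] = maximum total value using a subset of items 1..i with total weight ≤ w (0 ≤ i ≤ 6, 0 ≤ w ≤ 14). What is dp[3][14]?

20

i\w   0   1   2   3   4   5   6   7   8   9  10  11  12  13  14
  0   0   0   0   0   0   0   0   0   0   0   0   0   0   0   0
  1   0   0   0   8   8   8   8   8   8   8   8   8   8   8   8
  2   0   0   0   8   8   8   8   8   8   8  12  12  12  20  20
  3   0   0   0   8   8   8   8   8   8   8  12  12  12  20  20
  4   0   3   3   8  11  11  11  11  11  11  12  15  15  20  23
  5   0   3   3   8  11  11  12  15  15  15  15  15  15  20  23
  6   0   3   3   8  11  11  12  15  15  15  15  15  15  20  23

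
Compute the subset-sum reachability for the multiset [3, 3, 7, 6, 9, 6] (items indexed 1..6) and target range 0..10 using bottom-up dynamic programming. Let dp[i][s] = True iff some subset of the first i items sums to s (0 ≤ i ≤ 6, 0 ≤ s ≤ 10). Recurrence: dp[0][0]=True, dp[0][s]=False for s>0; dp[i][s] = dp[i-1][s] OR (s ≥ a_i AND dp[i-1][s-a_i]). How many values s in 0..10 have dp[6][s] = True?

i\s   0   1   2   3   4   5   6   7   8   9  10
  0   T   F   F   F   F   F   F   F   F   F   F
  1   T   F   F   T   F   F   F   F   F   F   F
  2   T   F   F   T   F   F   T   F   F   F   F
  3   T   F   F   T   F   F   T   T   F   F   T
  4   T   F   F   T   F   F   T   T   F   T   T
  5   T   F   F   T   F   F   T   T   F   T   T
  6   T   F   F   T   F   F   T   T   F   T   T

6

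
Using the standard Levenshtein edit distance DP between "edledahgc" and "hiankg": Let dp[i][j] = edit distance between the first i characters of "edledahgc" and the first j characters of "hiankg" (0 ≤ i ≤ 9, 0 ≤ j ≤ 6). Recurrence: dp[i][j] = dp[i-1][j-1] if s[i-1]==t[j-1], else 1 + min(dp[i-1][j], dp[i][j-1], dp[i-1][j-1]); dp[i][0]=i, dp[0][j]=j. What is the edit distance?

   ''  h  i  a  n  k  g
''  0  1  2  3  4  5  6
 e  1  1  2  3  4  5  6
 d  2  2  2  3  4  5  6
 l  3  3  3  3  4  5  6
 e  4  4  4  4  4  5  6
 d  5  5  5  5  5  5  6
 a  6  6  6  5  6  6  6
 h  7  6  7  6  6  7  7
 g  8  7  7  7  7  7  7
 c  9  8  8  8  8  8  8

8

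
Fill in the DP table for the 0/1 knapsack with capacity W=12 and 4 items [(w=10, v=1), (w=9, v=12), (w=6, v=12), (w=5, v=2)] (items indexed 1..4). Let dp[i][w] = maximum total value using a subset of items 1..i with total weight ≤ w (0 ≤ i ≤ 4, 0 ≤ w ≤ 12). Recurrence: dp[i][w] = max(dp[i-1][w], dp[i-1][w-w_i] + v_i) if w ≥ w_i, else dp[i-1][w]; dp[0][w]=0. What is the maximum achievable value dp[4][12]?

14

i\w   0   1   2   3   4   5   6   7   8   9  10  11  12
  0   0   0   0   0   0   0   0   0   0   0   0   0   0
  1   0   0   0   0   0   0   0   0   0   0   1   1   1
  2   0   0   0   0   0   0   0   0   0  12  12  12  12
  3   0   0   0   0   0   0  12  12  12  12  12  12  12
  4   0   0   0   0   0   2  12  12  12  12  12  14  14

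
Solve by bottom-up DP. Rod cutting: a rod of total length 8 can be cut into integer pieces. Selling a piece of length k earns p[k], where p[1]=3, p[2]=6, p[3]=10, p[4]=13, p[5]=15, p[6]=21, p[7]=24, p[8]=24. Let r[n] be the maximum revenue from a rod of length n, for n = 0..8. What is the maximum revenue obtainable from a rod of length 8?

27

   n    0    1    2    3    4    5    6    7    8
r[n]    0    3    6   10   13   16   21   24   27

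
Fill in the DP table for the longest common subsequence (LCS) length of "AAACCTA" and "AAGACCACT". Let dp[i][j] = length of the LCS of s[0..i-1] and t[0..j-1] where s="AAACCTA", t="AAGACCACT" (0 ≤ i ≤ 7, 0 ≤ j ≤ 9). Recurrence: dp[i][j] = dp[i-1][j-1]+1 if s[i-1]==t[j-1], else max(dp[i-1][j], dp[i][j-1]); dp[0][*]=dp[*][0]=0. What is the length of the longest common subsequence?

   ''  A  A  G  A  C  C  A  C  T
''  0  0  0  0  0  0  0  0  0  0
 A  0  1  1  1  1  1  1  1  1  1
 A  0  1  2  2  2  2  2  2  2  2
 A  0  1  2  2  3  3  3  3  3  3
 C  0  1  2  2  3  4  4  4  4  4
 C  0  1  2  2  3  4  5  5  5  5
 T  0  1  2  2  3  4  5  5  5  6
 A  0  1  2  2  3  4  5  6  6  6

6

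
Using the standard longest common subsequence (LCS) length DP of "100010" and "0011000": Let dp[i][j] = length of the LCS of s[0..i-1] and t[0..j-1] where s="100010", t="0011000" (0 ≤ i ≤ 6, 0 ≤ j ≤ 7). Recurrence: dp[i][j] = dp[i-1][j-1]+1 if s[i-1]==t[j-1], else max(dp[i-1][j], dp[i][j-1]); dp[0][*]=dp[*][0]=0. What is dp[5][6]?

   ''  0  0  1  1  0  0  0
''  0  0  0  0  0  0  0  0
 1  0  0  0  1  1  1  1  1
 0  0  1  1  1  1  2  2  2
 0  0  1  2  2  2  2  3  3
 0  0  1  2  2  2  3  3  4
 1  0  1  2  3  3  3  3  4
 0  0  1  2  3  3  4  4  4

3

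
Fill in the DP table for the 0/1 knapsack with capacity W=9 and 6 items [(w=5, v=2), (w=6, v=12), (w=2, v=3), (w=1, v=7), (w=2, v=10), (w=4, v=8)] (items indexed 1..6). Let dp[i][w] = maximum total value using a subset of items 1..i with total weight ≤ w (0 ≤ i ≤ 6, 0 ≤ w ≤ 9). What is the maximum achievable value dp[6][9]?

i\w   0   1   2   3   4   5   6   7   8   9
  0   0   0   0   0   0   0   0   0   0   0
  1   0   0   0   0   0   2   2   2   2   2
  2   0   0   0   0   0   2  12  12  12  12
  3   0   0   3   3   3   3  12  12  15  15
  4   0   7   7  10  10  10  12  19  19  22
  5   0   7  10  17  17  20  20  20  22  29
  6   0   7  10  17  17  20  20  25  25  29

29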